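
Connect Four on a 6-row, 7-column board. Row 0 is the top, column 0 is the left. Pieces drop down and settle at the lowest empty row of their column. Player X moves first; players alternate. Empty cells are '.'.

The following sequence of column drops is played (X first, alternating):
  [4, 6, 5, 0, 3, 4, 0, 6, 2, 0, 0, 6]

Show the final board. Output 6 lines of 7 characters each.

Move 1: X drops in col 4, lands at row 5
Move 2: O drops in col 6, lands at row 5
Move 3: X drops in col 5, lands at row 5
Move 4: O drops in col 0, lands at row 5
Move 5: X drops in col 3, lands at row 5
Move 6: O drops in col 4, lands at row 4
Move 7: X drops in col 0, lands at row 4
Move 8: O drops in col 6, lands at row 4
Move 9: X drops in col 2, lands at row 5
Move 10: O drops in col 0, lands at row 3
Move 11: X drops in col 0, lands at row 2
Move 12: O drops in col 6, lands at row 3

Answer: .......
.......
X......
O.....O
X...O.O
O.XXXXO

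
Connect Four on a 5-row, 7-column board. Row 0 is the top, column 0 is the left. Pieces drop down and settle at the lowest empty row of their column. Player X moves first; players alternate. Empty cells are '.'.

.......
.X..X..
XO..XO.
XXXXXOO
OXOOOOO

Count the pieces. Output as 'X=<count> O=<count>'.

X=10 O=10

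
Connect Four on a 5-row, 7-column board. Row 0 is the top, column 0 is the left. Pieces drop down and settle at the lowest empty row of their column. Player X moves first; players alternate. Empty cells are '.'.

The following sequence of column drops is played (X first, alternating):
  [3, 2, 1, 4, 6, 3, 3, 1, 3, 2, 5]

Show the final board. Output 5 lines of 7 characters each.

Move 1: X drops in col 3, lands at row 4
Move 2: O drops in col 2, lands at row 4
Move 3: X drops in col 1, lands at row 4
Move 4: O drops in col 4, lands at row 4
Move 5: X drops in col 6, lands at row 4
Move 6: O drops in col 3, lands at row 3
Move 7: X drops in col 3, lands at row 2
Move 8: O drops in col 1, lands at row 3
Move 9: X drops in col 3, lands at row 1
Move 10: O drops in col 2, lands at row 3
Move 11: X drops in col 5, lands at row 4

Answer: .......
...X...
...X...
.OOO...
.XOXOXX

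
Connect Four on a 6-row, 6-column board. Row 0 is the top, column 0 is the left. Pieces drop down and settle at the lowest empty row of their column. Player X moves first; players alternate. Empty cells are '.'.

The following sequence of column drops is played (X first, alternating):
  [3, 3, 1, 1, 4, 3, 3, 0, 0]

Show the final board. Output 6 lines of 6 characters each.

Move 1: X drops in col 3, lands at row 5
Move 2: O drops in col 3, lands at row 4
Move 3: X drops in col 1, lands at row 5
Move 4: O drops in col 1, lands at row 4
Move 5: X drops in col 4, lands at row 5
Move 6: O drops in col 3, lands at row 3
Move 7: X drops in col 3, lands at row 2
Move 8: O drops in col 0, lands at row 5
Move 9: X drops in col 0, lands at row 4

Answer: ......
......
...X..
...O..
XO.O..
OX.XX.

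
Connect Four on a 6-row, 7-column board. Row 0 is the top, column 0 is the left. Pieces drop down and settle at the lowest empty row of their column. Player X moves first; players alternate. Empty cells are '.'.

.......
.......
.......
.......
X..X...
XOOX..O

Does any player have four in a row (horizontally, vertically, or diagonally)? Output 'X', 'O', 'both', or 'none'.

none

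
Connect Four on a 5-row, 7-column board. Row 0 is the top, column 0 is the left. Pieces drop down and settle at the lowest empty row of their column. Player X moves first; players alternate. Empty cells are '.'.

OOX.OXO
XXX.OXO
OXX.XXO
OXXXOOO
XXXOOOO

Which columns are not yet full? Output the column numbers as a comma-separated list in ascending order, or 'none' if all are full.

col 0: top cell = 'O' → FULL
col 1: top cell = 'O' → FULL
col 2: top cell = 'X' → FULL
col 3: top cell = '.' → open
col 4: top cell = 'O' → FULL
col 5: top cell = 'X' → FULL
col 6: top cell = 'O' → FULL

Answer: 3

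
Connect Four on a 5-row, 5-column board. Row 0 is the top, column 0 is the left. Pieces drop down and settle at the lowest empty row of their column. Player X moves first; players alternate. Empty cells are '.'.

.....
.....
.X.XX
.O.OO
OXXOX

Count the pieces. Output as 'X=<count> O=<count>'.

X=6 O=5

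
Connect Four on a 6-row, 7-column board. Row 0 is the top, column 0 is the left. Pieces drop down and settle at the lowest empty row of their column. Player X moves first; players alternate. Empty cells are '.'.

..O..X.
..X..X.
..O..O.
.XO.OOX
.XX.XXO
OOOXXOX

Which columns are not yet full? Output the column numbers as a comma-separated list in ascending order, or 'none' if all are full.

col 0: top cell = '.' → open
col 1: top cell = '.' → open
col 2: top cell = 'O' → FULL
col 3: top cell = '.' → open
col 4: top cell = '.' → open
col 5: top cell = 'X' → FULL
col 6: top cell = '.' → open

Answer: 0,1,3,4,6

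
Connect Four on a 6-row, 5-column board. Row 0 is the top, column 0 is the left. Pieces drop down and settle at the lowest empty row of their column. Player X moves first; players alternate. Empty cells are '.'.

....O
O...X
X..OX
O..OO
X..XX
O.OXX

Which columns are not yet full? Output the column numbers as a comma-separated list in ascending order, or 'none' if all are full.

col 0: top cell = '.' → open
col 1: top cell = '.' → open
col 2: top cell = '.' → open
col 3: top cell = '.' → open
col 4: top cell = 'O' → FULL

Answer: 0,1,2,3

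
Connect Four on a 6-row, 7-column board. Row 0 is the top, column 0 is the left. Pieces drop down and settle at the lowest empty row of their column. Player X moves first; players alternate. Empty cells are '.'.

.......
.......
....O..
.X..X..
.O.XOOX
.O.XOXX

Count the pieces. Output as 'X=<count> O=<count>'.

X=7 O=6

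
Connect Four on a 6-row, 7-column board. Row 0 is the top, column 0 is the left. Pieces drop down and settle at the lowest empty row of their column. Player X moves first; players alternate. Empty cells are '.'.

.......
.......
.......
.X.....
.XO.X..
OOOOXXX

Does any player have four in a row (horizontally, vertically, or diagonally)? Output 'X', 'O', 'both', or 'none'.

O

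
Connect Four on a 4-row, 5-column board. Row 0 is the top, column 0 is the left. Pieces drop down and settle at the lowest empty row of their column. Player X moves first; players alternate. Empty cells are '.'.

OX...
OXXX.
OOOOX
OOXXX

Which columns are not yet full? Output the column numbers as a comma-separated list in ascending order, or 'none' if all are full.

col 0: top cell = 'O' → FULL
col 1: top cell = 'X' → FULL
col 2: top cell = '.' → open
col 3: top cell = '.' → open
col 4: top cell = '.' → open

Answer: 2,3,4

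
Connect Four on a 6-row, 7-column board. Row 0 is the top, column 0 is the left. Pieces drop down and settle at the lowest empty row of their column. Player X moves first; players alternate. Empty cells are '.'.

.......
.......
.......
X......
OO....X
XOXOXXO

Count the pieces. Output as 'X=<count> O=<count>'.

X=6 O=5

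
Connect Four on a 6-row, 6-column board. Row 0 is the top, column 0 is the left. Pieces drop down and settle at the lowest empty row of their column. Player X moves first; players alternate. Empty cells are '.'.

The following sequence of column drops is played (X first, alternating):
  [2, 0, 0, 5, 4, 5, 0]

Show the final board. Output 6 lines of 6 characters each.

Move 1: X drops in col 2, lands at row 5
Move 2: O drops in col 0, lands at row 5
Move 3: X drops in col 0, lands at row 4
Move 4: O drops in col 5, lands at row 5
Move 5: X drops in col 4, lands at row 5
Move 6: O drops in col 5, lands at row 4
Move 7: X drops in col 0, lands at row 3

Answer: ......
......
......
X.....
X....O
O.X.XO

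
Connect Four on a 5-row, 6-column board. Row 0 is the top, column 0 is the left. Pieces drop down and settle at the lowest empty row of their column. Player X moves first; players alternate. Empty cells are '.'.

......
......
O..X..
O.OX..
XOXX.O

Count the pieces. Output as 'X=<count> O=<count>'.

X=5 O=5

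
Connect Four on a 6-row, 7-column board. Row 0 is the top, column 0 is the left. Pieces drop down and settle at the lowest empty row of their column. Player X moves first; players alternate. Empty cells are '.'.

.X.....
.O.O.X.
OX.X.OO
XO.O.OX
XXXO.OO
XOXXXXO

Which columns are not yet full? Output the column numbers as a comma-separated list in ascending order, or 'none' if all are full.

col 0: top cell = '.' → open
col 1: top cell = 'X' → FULL
col 2: top cell = '.' → open
col 3: top cell = '.' → open
col 4: top cell = '.' → open
col 5: top cell = '.' → open
col 6: top cell = '.' → open

Answer: 0,2,3,4,5,6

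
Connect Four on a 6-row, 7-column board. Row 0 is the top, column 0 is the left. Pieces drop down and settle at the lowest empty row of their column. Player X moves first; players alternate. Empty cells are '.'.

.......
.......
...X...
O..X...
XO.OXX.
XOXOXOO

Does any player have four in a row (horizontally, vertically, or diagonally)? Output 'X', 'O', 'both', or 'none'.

none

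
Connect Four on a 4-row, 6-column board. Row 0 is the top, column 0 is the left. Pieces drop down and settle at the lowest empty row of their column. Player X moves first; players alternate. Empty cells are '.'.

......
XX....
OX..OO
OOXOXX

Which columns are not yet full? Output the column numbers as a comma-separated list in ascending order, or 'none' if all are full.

col 0: top cell = '.' → open
col 1: top cell = '.' → open
col 2: top cell = '.' → open
col 3: top cell = '.' → open
col 4: top cell = '.' → open
col 5: top cell = '.' → open

Answer: 0,1,2,3,4,5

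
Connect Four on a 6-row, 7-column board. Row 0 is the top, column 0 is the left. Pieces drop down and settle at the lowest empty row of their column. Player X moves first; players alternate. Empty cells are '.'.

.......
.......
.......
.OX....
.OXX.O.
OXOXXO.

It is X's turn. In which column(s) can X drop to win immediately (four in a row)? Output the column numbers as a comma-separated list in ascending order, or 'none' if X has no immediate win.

col 0: drop X → no win
col 1: drop X → WIN!
col 2: drop X → no win
col 3: drop X → no win
col 4: drop X → no win
col 5: drop X → no win
col 6: drop X → no win

Answer: 1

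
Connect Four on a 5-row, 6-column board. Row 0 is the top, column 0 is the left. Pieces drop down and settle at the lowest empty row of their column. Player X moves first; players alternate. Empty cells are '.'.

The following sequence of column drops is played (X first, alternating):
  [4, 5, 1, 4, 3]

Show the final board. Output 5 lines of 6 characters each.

Move 1: X drops in col 4, lands at row 4
Move 2: O drops in col 5, lands at row 4
Move 3: X drops in col 1, lands at row 4
Move 4: O drops in col 4, lands at row 3
Move 5: X drops in col 3, lands at row 4

Answer: ......
......
......
....O.
.X.XXO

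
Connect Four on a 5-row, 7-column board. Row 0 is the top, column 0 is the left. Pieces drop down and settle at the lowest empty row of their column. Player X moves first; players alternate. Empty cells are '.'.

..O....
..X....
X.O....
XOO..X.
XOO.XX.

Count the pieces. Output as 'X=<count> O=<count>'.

X=7 O=6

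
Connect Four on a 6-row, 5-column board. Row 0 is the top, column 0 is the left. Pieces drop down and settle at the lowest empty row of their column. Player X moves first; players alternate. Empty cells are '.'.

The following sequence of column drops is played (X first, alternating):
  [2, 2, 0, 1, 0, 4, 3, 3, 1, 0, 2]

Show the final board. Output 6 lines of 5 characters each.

Move 1: X drops in col 2, lands at row 5
Move 2: O drops in col 2, lands at row 4
Move 3: X drops in col 0, lands at row 5
Move 4: O drops in col 1, lands at row 5
Move 5: X drops in col 0, lands at row 4
Move 6: O drops in col 4, lands at row 5
Move 7: X drops in col 3, lands at row 5
Move 8: O drops in col 3, lands at row 4
Move 9: X drops in col 1, lands at row 4
Move 10: O drops in col 0, lands at row 3
Move 11: X drops in col 2, lands at row 3

Answer: .....
.....
.....
O.X..
XXOO.
XOXXO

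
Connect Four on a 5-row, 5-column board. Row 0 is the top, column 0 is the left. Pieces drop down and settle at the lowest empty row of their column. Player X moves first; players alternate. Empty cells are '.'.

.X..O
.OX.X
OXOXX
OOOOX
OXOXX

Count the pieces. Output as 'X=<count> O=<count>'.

X=10 O=10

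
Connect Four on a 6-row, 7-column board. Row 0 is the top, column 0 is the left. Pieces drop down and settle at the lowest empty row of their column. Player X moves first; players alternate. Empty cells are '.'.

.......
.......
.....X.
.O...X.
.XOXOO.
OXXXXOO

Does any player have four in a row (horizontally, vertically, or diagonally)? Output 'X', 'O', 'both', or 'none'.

X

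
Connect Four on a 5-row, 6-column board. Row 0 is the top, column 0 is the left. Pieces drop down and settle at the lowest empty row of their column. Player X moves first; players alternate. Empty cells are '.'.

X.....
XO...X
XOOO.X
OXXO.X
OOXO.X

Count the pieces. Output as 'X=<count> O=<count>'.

X=10 O=9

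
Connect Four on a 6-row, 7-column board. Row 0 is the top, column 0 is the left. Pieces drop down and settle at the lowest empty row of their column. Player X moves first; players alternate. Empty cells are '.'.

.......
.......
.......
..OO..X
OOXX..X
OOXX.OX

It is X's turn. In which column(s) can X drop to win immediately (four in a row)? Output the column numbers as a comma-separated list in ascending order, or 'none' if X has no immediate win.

Answer: 6

Derivation:
col 0: drop X → no win
col 1: drop X → no win
col 2: drop X → no win
col 3: drop X → no win
col 4: drop X → no win
col 5: drop X → no win
col 6: drop X → WIN!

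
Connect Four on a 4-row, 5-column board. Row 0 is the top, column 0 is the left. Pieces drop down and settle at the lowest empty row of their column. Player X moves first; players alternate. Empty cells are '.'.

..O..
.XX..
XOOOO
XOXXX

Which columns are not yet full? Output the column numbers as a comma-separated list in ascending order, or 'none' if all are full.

col 0: top cell = '.' → open
col 1: top cell = '.' → open
col 2: top cell = 'O' → FULL
col 3: top cell = '.' → open
col 4: top cell = '.' → open

Answer: 0,1,3,4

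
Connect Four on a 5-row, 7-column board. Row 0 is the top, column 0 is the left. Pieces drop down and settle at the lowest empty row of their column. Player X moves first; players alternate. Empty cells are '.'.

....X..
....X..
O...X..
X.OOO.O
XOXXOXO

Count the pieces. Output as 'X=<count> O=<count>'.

X=8 O=8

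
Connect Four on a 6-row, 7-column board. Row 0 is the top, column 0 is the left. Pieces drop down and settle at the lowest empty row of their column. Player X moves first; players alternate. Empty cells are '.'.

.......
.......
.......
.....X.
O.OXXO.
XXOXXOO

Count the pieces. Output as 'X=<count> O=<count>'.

X=7 O=6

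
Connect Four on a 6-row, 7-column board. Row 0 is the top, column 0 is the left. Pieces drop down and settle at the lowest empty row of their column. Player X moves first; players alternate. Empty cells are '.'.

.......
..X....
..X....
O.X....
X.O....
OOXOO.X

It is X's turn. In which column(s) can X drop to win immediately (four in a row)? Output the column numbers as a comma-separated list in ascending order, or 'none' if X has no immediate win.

Answer: 2

Derivation:
col 0: drop X → no win
col 1: drop X → no win
col 2: drop X → WIN!
col 3: drop X → no win
col 4: drop X → no win
col 5: drop X → no win
col 6: drop X → no win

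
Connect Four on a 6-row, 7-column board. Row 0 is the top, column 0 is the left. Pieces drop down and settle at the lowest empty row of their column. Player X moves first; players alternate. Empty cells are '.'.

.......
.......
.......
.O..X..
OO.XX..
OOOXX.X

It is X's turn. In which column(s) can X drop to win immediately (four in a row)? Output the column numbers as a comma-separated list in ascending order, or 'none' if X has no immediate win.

col 0: drop X → no win
col 1: drop X → no win
col 2: drop X → no win
col 3: drop X → no win
col 4: drop X → WIN!
col 5: drop X → WIN!
col 6: drop X → no win

Answer: 4,5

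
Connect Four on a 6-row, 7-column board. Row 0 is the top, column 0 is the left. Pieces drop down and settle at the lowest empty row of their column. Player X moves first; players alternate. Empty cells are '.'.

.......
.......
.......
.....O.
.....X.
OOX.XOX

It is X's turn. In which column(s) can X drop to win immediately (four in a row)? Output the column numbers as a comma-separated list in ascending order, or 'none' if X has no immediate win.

col 0: drop X → no win
col 1: drop X → no win
col 2: drop X → no win
col 3: drop X → no win
col 4: drop X → no win
col 5: drop X → no win
col 6: drop X → no win

Answer: none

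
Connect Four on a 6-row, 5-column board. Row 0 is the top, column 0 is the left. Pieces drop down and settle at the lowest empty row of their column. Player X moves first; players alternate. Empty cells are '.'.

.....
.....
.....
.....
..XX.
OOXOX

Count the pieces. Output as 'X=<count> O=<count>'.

X=4 O=3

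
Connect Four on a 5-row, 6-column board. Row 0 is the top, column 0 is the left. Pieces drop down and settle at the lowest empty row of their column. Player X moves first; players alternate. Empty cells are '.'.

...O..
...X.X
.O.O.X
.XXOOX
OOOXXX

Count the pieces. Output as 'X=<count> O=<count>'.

X=9 O=8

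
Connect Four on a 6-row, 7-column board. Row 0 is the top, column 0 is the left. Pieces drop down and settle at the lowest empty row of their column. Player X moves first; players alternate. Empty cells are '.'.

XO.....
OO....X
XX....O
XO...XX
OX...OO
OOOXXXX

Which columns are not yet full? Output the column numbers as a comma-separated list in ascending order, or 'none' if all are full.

Answer: 2,3,4,5,6

Derivation:
col 0: top cell = 'X' → FULL
col 1: top cell = 'O' → FULL
col 2: top cell = '.' → open
col 3: top cell = '.' → open
col 4: top cell = '.' → open
col 5: top cell = '.' → open
col 6: top cell = '.' → open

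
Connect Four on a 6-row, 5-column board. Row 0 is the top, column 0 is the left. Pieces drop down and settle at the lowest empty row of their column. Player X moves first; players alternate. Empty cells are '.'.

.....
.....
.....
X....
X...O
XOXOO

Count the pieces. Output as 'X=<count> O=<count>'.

X=4 O=4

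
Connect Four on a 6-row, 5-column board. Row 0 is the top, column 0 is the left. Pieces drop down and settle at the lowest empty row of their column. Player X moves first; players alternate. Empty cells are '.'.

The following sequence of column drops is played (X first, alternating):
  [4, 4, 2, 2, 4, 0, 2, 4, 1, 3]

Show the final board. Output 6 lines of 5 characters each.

Answer: .....
.....
....O
..X.X
..O.O
OXXOX

Derivation:
Move 1: X drops in col 4, lands at row 5
Move 2: O drops in col 4, lands at row 4
Move 3: X drops in col 2, lands at row 5
Move 4: O drops in col 2, lands at row 4
Move 5: X drops in col 4, lands at row 3
Move 6: O drops in col 0, lands at row 5
Move 7: X drops in col 2, lands at row 3
Move 8: O drops in col 4, lands at row 2
Move 9: X drops in col 1, lands at row 5
Move 10: O drops in col 3, lands at row 5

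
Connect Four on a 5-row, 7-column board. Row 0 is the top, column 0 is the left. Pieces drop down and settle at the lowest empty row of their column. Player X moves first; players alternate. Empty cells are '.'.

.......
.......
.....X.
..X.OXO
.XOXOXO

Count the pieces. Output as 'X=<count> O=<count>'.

X=6 O=5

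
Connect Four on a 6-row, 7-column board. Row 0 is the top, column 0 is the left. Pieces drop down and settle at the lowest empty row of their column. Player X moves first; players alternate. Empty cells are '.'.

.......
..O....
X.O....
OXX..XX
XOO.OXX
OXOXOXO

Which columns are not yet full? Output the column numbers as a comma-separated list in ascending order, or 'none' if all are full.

col 0: top cell = '.' → open
col 1: top cell = '.' → open
col 2: top cell = '.' → open
col 3: top cell = '.' → open
col 4: top cell = '.' → open
col 5: top cell = '.' → open
col 6: top cell = '.' → open

Answer: 0,1,2,3,4,5,6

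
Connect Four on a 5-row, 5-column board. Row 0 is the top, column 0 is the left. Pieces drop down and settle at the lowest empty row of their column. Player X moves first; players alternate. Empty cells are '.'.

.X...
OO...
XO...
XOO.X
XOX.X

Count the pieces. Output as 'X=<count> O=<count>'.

X=7 O=6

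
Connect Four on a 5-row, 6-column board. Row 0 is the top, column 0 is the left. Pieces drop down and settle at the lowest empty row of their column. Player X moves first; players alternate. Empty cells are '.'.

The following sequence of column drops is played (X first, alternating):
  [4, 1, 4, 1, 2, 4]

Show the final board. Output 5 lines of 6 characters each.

Move 1: X drops in col 4, lands at row 4
Move 2: O drops in col 1, lands at row 4
Move 3: X drops in col 4, lands at row 3
Move 4: O drops in col 1, lands at row 3
Move 5: X drops in col 2, lands at row 4
Move 6: O drops in col 4, lands at row 2

Answer: ......
......
....O.
.O..X.
.OX.X.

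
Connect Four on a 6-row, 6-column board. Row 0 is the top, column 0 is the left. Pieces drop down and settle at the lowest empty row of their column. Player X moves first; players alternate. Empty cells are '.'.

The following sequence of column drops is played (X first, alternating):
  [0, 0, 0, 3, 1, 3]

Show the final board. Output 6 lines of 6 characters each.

Move 1: X drops in col 0, lands at row 5
Move 2: O drops in col 0, lands at row 4
Move 3: X drops in col 0, lands at row 3
Move 4: O drops in col 3, lands at row 5
Move 5: X drops in col 1, lands at row 5
Move 6: O drops in col 3, lands at row 4

Answer: ......
......
......
X.....
O..O..
XX.O..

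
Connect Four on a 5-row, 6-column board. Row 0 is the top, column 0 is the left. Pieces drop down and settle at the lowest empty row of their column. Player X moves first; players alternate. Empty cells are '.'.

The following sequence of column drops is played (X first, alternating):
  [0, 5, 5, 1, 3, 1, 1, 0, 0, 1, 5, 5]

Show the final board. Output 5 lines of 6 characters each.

Answer: ......
.O...O
XX...X
OO...X
XO.X.O

Derivation:
Move 1: X drops in col 0, lands at row 4
Move 2: O drops in col 5, lands at row 4
Move 3: X drops in col 5, lands at row 3
Move 4: O drops in col 1, lands at row 4
Move 5: X drops in col 3, lands at row 4
Move 6: O drops in col 1, lands at row 3
Move 7: X drops in col 1, lands at row 2
Move 8: O drops in col 0, lands at row 3
Move 9: X drops in col 0, lands at row 2
Move 10: O drops in col 1, lands at row 1
Move 11: X drops in col 5, lands at row 2
Move 12: O drops in col 5, lands at row 1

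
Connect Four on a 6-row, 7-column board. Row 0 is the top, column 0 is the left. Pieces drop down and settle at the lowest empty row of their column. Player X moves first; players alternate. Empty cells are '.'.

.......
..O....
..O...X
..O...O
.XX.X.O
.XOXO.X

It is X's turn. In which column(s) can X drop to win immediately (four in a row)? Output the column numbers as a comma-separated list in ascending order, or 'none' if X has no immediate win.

col 0: drop X → no win
col 1: drop X → no win
col 2: drop X → no win
col 3: drop X → WIN!
col 4: drop X → no win
col 5: drop X → no win
col 6: drop X → no win

Answer: 3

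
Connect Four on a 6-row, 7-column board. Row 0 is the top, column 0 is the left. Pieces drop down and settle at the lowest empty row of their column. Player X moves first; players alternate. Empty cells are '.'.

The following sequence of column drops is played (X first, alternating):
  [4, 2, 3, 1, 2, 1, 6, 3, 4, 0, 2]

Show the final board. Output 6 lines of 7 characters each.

Answer: .......
.......
.......
..X....
.OXOX..
OOOXX.X

Derivation:
Move 1: X drops in col 4, lands at row 5
Move 2: O drops in col 2, lands at row 5
Move 3: X drops in col 3, lands at row 5
Move 4: O drops in col 1, lands at row 5
Move 5: X drops in col 2, lands at row 4
Move 6: O drops in col 1, lands at row 4
Move 7: X drops in col 6, lands at row 5
Move 8: O drops in col 3, lands at row 4
Move 9: X drops in col 4, lands at row 4
Move 10: O drops in col 0, lands at row 5
Move 11: X drops in col 2, lands at row 3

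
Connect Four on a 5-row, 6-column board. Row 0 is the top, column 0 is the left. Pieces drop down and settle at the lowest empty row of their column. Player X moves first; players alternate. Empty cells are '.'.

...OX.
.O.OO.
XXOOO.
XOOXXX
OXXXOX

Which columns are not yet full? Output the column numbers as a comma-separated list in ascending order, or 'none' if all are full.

Answer: 0,1,2,5

Derivation:
col 0: top cell = '.' → open
col 1: top cell = '.' → open
col 2: top cell = '.' → open
col 3: top cell = 'O' → FULL
col 4: top cell = 'X' → FULL
col 5: top cell = '.' → open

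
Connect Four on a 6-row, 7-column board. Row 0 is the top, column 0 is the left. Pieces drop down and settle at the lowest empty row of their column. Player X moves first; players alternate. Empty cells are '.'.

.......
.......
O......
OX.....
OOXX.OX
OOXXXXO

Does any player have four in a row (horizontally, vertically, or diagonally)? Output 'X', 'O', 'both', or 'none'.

both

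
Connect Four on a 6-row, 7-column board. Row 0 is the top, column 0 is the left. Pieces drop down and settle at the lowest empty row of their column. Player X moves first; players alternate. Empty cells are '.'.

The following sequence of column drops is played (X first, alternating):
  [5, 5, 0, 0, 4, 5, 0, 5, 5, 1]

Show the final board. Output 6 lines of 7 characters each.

Answer: .......
.....X.
.....O.
X....O.
O....O.
XO..XX.

Derivation:
Move 1: X drops in col 5, lands at row 5
Move 2: O drops in col 5, lands at row 4
Move 3: X drops in col 0, lands at row 5
Move 4: O drops in col 0, lands at row 4
Move 5: X drops in col 4, lands at row 5
Move 6: O drops in col 5, lands at row 3
Move 7: X drops in col 0, lands at row 3
Move 8: O drops in col 5, lands at row 2
Move 9: X drops in col 5, lands at row 1
Move 10: O drops in col 1, lands at row 5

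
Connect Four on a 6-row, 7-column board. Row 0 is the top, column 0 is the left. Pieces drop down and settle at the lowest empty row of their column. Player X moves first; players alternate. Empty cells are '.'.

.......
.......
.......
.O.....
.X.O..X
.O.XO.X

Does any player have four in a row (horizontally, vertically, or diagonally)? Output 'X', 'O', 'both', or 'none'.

none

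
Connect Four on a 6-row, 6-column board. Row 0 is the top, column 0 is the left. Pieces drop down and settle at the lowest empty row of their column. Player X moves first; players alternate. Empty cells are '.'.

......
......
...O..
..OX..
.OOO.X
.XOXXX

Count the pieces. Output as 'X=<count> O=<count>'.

X=6 O=6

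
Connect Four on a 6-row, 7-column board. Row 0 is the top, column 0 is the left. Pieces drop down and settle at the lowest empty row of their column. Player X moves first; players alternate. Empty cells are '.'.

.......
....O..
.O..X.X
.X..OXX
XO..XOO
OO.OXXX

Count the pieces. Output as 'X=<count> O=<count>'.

X=10 O=9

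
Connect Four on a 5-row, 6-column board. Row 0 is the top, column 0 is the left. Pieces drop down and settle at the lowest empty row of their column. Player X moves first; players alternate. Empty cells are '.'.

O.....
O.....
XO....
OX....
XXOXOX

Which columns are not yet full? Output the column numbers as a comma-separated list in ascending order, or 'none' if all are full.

col 0: top cell = 'O' → FULL
col 1: top cell = '.' → open
col 2: top cell = '.' → open
col 3: top cell = '.' → open
col 4: top cell = '.' → open
col 5: top cell = '.' → open

Answer: 1,2,3,4,5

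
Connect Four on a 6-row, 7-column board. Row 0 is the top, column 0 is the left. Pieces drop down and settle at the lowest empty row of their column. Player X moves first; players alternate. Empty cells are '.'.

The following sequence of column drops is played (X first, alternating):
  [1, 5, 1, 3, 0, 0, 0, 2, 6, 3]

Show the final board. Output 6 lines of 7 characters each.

Move 1: X drops in col 1, lands at row 5
Move 2: O drops in col 5, lands at row 5
Move 3: X drops in col 1, lands at row 4
Move 4: O drops in col 3, lands at row 5
Move 5: X drops in col 0, lands at row 5
Move 6: O drops in col 0, lands at row 4
Move 7: X drops in col 0, lands at row 3
Move 8: O drops in col 2, lands at row 5
Move 9: X drops in col 6, lands at row 5
Move 10: O drops in col 3, lands at row 4

Answer: .......
.......
.......
X......
OX.O...
XXOO.OX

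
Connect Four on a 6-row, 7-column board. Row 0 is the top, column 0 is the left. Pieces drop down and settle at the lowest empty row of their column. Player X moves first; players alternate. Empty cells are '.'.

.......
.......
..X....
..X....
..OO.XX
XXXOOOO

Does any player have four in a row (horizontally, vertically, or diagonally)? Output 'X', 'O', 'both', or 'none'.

O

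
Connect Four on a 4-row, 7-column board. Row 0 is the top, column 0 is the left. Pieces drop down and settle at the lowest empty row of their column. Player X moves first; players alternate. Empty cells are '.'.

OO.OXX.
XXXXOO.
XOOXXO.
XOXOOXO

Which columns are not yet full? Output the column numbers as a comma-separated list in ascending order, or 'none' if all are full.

col 0: top cell = 'O' → FULL
col 1: top cell = 'O' → FULL
col 2: top cell = '.' → open
col 3: top cell = 'O' → FULL
col 4: top cell = 'X' → FULL
col 5: top cell = 'X' → FULL
col 6: top cell = '.' → open

Answer: 2,6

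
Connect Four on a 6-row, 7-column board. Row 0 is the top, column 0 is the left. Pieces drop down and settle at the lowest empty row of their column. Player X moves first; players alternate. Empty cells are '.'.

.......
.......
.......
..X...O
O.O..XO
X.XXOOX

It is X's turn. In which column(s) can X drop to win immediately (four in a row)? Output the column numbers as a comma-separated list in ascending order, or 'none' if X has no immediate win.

col 0: drop X → no win
col 1: drop X → WIN!
col 2: drop X → no win
col 3: drop X → no win
col 4: drop X → no win
col 5: drop X → no win
col 6: drop X → no win

Answer: 1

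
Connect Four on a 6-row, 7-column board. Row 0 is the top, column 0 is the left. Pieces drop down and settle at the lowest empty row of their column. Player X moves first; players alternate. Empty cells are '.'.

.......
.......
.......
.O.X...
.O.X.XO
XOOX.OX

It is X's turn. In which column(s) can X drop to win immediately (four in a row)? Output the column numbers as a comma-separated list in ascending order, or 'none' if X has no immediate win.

Answer: 3

Derivation:
col 0: drop X → no win
col 1: drop X → no win
col 2: drop X → no win
col 3: drop X → WIN!
col 4: drop X → no win
col 5: drop X → no win
col 6: drop X → no win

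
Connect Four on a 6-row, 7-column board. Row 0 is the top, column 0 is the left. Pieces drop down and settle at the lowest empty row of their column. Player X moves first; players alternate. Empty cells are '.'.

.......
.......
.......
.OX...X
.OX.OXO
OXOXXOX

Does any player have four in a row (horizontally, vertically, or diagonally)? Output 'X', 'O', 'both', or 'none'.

none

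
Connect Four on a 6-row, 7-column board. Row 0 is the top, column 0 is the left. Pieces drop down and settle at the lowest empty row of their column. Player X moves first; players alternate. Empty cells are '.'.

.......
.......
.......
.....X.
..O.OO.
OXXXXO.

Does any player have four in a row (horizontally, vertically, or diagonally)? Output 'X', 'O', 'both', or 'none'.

X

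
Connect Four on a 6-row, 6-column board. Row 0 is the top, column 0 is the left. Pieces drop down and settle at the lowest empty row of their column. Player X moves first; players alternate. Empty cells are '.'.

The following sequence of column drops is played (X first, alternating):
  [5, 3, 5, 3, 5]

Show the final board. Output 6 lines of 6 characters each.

Answer: ......
......
......
.....X
...O.X
...O.X

Derivation:
Move 1: X drops in col 5, lands at row 5
Move 2: O drops in col 3, lands at row 5
Move 3: X drops in col 5, lands at row 4
Move 4: O drops in col 3, lands at row 4
Move 5: X drops in col 5, lands at row 3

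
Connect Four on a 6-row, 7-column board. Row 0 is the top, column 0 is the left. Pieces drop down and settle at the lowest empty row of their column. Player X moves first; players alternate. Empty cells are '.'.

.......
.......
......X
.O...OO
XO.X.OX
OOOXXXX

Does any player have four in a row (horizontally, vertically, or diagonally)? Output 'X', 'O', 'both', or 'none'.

X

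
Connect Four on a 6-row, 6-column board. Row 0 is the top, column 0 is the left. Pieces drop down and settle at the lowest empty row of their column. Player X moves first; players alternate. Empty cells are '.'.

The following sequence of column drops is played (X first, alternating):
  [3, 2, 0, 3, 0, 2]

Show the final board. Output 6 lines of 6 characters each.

Move 1: X drops in col 3, lands at row 5
Move 2: O drops in col 2, lands at row 5
Move 3: X drops in col 0, lands at row 5
Move 4: O drops in col 3, lands at row 4
Move 5: X drops in col 0, lands at row 4
Move 6: O drops in col 2, lands at row 4

Answer: ......
......
......
......
X.OO..
X.OX..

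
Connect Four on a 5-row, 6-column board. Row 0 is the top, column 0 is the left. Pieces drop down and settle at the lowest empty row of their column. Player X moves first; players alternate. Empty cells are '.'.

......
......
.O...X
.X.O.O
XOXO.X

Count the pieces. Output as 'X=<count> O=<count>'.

X=5 O=5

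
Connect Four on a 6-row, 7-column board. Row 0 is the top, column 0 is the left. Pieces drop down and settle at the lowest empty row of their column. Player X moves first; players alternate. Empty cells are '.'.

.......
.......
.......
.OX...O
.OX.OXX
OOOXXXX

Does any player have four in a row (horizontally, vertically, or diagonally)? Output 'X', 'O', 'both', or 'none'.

X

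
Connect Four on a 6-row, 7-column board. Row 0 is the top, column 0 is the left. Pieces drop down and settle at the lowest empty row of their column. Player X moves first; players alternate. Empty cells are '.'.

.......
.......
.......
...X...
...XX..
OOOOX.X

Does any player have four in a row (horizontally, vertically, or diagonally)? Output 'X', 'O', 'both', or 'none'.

O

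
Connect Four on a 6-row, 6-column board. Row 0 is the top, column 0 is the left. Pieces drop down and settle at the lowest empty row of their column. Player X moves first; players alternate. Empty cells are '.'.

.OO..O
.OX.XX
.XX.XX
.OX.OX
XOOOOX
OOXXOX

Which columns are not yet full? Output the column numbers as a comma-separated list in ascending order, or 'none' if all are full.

col 0: top cell = '.' → open
col 1: top cell = 'O' → FULL
col 2: top cell = 'O' → FULL
col 3: top cell = '.' → open
col 4: top cell = '.' → open
col 5: top cell = 'O' → FULL

Answer: 0,3,4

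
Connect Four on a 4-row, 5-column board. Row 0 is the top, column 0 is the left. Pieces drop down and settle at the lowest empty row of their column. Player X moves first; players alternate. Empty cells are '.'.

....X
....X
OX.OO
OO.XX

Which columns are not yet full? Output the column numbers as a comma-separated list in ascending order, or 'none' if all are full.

Answer: 0,1,2,3

Derivation:
col 0: top cell = '.' → open
col 1: top cell = '.' → open
col 2: top cell = '.' → open
col 3: top cell = '.' → open
col 4: top cell = 'X' → FULL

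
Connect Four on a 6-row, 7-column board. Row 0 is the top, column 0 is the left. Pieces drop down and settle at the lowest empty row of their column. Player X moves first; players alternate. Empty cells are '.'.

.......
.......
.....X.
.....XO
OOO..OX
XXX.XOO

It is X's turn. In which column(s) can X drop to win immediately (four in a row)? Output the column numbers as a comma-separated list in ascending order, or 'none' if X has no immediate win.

Answer: 3

Derivation:
col 0: drop X → no win
col 1: drop X → no win
col 2: drop X → no win
col 3: drop X → WIN!
col 4: drop X → no win
col 5: drop X → no win
col 6: drop X → no win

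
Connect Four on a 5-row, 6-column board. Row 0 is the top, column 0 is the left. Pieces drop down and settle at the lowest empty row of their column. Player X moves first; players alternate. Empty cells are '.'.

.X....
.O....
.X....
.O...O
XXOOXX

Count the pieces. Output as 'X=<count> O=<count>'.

X=6 O=5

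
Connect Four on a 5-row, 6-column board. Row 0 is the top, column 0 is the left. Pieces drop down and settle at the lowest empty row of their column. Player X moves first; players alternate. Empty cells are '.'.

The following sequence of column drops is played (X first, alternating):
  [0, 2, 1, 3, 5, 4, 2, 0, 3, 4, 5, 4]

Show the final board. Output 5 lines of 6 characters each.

Answer: ......
......
....O.
O.XXOX
XXOOOX

Derivation:
Move 1: X drops in col 0, lands at row 4
Move 2: O drops in col 2, lands at row 4
Move 3: X drops in col 1, lands at row 4
Move 4: O drops in col 3, lands at row 4
Move 5: X drops in col 5, lands at row 4
Move 6: O drops in col 4, lands at row 4
Move 7: X drops in col 2, lands at row 3
Move 8: O drops in col 0, lands at row 3
Move 9: X drops in col 3, lands at row 3
Move 10: O drops in col 4, lands at row 3
Move 11: X drops in col 5, lands at row 3
Move 12: O drops in col 4, lands at row 2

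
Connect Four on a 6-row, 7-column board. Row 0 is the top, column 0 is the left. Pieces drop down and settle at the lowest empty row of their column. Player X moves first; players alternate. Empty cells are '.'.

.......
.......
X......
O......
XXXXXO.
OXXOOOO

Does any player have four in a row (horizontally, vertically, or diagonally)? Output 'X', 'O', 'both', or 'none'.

both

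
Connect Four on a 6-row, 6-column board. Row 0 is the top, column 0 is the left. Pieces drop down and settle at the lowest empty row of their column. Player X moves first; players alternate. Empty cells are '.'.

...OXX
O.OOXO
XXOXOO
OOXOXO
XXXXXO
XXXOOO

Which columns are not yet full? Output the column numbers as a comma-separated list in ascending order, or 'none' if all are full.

col 0: top cell = '.' → open
col 1: top cell = '.' → open
col 2: top cell = '.' → open
col 3: top cell = 'O' → FULL
col 4: top cell = 'X' → FULL
col 5: top cell = 'X' → FULL

Answer: 0,1,2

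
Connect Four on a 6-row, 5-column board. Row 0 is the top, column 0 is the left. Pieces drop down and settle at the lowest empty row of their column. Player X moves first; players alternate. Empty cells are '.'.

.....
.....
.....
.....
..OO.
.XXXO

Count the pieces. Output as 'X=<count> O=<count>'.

X=3 O=3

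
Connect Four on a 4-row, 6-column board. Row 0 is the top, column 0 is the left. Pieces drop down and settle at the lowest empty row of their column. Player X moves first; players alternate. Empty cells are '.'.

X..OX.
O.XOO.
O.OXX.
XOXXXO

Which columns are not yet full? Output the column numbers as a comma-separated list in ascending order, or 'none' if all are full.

col 0: top cell = 'X' → FULL
col 1: top cell = '.' → open
col 2: top cell = '.' → open
col 3: top cell = 'O' → FULL
col 4: top cell = 'X' → FULL
col 5: top cell = '.' → open

Answer: 1,2,5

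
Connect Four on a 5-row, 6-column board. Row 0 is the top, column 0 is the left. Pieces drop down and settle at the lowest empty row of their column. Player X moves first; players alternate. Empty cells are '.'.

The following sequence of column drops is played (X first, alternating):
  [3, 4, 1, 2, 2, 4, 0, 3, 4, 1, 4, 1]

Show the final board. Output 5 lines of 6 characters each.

Move 1: X drops in col 3, lands at row 4
Move 2: O drops in col 4, lands at row 4
Move 3: X drops in col 1, lands at row 4
Move 4: O drops in col 2, lands at row 4
Move 5: X drops in col 2, lands at row 3
Move 6: O drops in col 4, lands at row 3
Move 7: X drops in col 0, lands at row 4
Move 8: O drops in col 3, lands at row 3
Move 9: X drops in col 4, lands at row 2
Move 10: O drops in col 1, lands at row 3
Move 11: X drops in col 4, lands at row 1
Move 12: O drops in col 1, lands at row 2

Answer: ......
....X.
.O..X.
.OXOO.
XXOXO.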